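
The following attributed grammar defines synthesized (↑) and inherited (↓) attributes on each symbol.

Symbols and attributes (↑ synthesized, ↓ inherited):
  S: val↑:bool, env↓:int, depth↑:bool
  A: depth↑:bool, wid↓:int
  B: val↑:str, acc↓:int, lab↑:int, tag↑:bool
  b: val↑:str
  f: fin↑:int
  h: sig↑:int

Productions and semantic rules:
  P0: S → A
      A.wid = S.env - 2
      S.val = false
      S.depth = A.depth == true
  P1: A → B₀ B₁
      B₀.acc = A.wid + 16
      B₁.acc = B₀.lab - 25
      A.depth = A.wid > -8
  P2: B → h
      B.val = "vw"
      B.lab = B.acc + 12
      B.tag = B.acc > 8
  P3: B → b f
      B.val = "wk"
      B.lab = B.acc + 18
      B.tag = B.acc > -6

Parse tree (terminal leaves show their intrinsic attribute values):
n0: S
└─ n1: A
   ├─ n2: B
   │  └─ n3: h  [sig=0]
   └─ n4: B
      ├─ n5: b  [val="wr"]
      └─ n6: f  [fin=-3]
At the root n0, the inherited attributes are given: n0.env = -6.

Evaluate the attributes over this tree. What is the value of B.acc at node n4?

-5

1. n0.env = -6  [given at root]
2. n1.wid = -8  [S.env - 2]
3. n2.acc = 8  [A.wid + 16]
4. n3.sig = 0  [terminal]
5. n2.val = "vw"  ["vw"]
6. n2.lab = 20  [B.acc + 12]
7. n2.tag = false  [B.acc > 8]
8. n4.acc = -5  [B₀.lab - 25]
9. n5.val = "wr"  [terminal]
10. n6.fin = -3  [terminal]
11. n4.val = "wk"  ["wk"]
12. n4.lab = 13  [B.acc + 18]
13. n4.tag = true  [B.acc > -6]
14. n1.depth = false  [A.wid > -8]
15. n0.val = false  [false]
16. n0.depth = false  [A.depth == true]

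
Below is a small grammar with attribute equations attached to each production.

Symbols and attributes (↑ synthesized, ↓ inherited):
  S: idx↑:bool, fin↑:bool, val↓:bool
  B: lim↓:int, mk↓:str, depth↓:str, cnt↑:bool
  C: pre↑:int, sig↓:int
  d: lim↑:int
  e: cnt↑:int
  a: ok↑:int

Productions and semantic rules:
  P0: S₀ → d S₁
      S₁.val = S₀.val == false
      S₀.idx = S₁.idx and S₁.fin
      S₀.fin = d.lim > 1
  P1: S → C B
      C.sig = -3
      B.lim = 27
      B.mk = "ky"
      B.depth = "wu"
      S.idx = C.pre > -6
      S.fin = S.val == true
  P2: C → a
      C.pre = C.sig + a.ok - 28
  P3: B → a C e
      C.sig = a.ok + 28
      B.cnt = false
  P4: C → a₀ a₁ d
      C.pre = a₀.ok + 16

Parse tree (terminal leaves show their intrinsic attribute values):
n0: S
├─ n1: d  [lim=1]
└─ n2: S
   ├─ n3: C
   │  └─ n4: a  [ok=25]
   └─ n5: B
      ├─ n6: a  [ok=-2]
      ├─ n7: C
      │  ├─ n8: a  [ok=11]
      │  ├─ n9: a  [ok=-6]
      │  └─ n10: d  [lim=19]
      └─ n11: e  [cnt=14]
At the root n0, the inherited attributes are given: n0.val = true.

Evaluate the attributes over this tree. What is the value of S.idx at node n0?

1. n0.val = true  [given at root]
2. n1.lim = 1  [terminal]
3. n2.val = false  [S₀.val == false]
4. n3.sig = -3  [-3]
5. n4.ok = 25  [terminal]
6. n3.pre = -6  [C.sig + a.ok - 28]
7. n5.lim = 27  [27]
8. n5.mk = "ky"  ["ky"]
9. n5.depth = "wu"  ["wu"]
10. n6.ok = -2  [terminal]
11. n7.sig = 26  [a.ok + 28]
12. n8.ok = 11  [terminal]
13. n9.ok = -6  [terminal]
14. n10.lim = 19  [terminal]
15. n7.pre = 27  [a₀.ok + 16]
16. n11.cnt = 14  [terminal]
17. n5.cnt = false  [false]
18. n2.idx = false  [C.pre > -6]
19. n2.fin = false  [S.val == true]
20. n0.idx = false  [S₁.idx and S₁.fin]
21. n0.fin = false  [d.lim > 1]

false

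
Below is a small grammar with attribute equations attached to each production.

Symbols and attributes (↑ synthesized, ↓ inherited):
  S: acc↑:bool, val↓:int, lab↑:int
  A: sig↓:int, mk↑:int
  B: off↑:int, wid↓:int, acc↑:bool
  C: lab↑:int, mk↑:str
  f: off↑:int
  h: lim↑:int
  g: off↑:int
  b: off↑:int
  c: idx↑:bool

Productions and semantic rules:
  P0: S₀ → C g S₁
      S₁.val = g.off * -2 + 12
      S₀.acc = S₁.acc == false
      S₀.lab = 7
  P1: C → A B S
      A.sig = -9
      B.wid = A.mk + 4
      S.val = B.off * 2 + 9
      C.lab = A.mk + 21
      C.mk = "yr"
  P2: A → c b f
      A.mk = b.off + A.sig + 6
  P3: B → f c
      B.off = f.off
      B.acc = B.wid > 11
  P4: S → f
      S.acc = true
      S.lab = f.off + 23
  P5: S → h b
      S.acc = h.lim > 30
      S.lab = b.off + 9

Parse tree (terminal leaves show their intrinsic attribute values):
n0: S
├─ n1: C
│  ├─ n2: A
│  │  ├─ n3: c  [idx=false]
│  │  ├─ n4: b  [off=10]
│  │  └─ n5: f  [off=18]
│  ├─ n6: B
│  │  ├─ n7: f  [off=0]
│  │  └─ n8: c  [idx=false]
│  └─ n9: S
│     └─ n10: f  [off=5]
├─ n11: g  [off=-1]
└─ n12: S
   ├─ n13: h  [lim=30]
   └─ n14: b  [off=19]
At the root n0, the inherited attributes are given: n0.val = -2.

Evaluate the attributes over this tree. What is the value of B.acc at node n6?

1. n0.val = -2  [given at root]
2. n2.sig = -9  [-9]
3. n3.idx = false  [terminal]
4. n4.off = 10  [terminal]
5. n5.off = 18  [terminal]
6. n2.mk = 7  [b.off + A.sig + 6]
7. n6.wid = 11  [A.mk + 4]
8. n7.off = 0  [terminal]
9. n8.idx = false  [terminal]
10. n6.off = 0  [f.off]
11. n6.acc = false  [B.wid > 11]
12. n9.val = 9  [B.off * 2 + 9]
13. n10.off = 5  [terminal]
14. n9.acc = true  [true]
15. n9.lab = 28  [f.off + 23]
16. n1.lab = 28  [A.mk + 21]
17. n1.mk = "yr"  ["yr"]
18. n11.off = -1  [terminal]
19. n12.val = 14  [g.off * -2 + 12]
20. n13.lim = 30  [terminal]
21. n14.off = 19  [terminal]
22. n12.acc = false  [h.lim > 30]
23. n12.lab = 28  [b.off + 9]
24. n0.acc = true  [S₁.acc == false]
25. n0.lab = 7  [7]

false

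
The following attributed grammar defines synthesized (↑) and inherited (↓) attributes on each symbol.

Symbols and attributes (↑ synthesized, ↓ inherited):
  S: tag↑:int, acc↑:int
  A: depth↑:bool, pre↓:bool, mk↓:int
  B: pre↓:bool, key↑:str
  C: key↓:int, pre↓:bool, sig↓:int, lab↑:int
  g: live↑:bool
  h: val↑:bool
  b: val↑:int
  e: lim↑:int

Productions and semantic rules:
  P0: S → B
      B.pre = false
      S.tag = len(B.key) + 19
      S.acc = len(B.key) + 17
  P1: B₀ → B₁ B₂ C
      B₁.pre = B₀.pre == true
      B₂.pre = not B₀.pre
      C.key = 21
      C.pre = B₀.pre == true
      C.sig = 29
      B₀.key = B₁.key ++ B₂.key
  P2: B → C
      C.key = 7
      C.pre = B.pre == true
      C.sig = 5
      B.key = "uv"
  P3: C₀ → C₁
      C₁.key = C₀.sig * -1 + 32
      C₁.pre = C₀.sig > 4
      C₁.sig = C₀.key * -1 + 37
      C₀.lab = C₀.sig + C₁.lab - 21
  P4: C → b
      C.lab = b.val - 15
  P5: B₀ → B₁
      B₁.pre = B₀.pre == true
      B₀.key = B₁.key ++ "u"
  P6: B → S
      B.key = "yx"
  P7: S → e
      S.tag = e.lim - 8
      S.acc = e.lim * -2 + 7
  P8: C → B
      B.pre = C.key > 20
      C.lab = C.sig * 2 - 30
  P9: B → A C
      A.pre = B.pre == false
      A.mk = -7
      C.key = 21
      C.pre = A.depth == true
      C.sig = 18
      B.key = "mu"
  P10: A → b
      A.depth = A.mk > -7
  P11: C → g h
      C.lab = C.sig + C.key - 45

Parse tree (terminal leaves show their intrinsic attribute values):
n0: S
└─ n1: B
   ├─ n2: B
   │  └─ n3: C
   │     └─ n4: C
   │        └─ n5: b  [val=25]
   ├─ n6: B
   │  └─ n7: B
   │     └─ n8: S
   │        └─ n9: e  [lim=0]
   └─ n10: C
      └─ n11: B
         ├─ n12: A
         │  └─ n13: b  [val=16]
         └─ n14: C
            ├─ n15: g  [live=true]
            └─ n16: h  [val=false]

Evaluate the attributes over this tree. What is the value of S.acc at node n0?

22

1. n1.pre = false  [false]
2. n2.pre = false  [B₀.pre == true]
3. n3.key = 7  [7]
4. n3.pre = false  [B.pre == true]
5. n3.sig = 5  [5]
6. n4.key = 27  [C₀.sig * -1 + 32]
7. n4.pre = true  [C₀.sig > 4]
8. n4.sig = 30  [C₀.key * -1 + 37]
9. n5.val = 25  [terminal]
10. n4.lab = 10  [b.val - 15]
11. n3.lab = -6  [C₀.sig + C₁.lab - 21]
12. n2.key = "uv"  ["uv"]
13. n6.pre = true  [not B₀.pre]
14. n7.pre = true  [B₀.pre == true]
15. n9.lim = 0  [terminal]
16. n8.tag = -8  [e.lim - 8]
17. n8.acc = 7  [e.lim * -2 + 7]
18. n7.key = "yx"  ["yx"]
19. n6.key = "yxu"  [B₁.key ++ "u"]
20. n10.key = 21  [21]
21. n10.pre = false  [B₀.pre == true]
22. n10.sig = 29  [29]
23. n11.pre = true  [C.key > 20]
24. n12.pre = false  [B.pre == false]
25. n12.mk = -7  [-7]
26. n13.val = 16  [terminal]
27. n12.depth = false  [A.mk > -7]
28. n14.key = 21  [21]
29. n14.pre = false  [A.depth == true]
30. n14.sig = 18  [18]
31. n15.live = true  [terminal]
32. n16.val = false  [terminal]
33. n14.lab = -6  [C.sig + C.key - 45]
34. n11.key = "mu"  ["mu"]
35. n10.lab = 28  [C.sig * 2 - 30]
36. n1.key = "uvyxu"  [B₁.key ++ B₂.key]
37. n0.tag = 24  [len(B.key) + 19]
38. n0.acc = 22  [len(B.key) + 17]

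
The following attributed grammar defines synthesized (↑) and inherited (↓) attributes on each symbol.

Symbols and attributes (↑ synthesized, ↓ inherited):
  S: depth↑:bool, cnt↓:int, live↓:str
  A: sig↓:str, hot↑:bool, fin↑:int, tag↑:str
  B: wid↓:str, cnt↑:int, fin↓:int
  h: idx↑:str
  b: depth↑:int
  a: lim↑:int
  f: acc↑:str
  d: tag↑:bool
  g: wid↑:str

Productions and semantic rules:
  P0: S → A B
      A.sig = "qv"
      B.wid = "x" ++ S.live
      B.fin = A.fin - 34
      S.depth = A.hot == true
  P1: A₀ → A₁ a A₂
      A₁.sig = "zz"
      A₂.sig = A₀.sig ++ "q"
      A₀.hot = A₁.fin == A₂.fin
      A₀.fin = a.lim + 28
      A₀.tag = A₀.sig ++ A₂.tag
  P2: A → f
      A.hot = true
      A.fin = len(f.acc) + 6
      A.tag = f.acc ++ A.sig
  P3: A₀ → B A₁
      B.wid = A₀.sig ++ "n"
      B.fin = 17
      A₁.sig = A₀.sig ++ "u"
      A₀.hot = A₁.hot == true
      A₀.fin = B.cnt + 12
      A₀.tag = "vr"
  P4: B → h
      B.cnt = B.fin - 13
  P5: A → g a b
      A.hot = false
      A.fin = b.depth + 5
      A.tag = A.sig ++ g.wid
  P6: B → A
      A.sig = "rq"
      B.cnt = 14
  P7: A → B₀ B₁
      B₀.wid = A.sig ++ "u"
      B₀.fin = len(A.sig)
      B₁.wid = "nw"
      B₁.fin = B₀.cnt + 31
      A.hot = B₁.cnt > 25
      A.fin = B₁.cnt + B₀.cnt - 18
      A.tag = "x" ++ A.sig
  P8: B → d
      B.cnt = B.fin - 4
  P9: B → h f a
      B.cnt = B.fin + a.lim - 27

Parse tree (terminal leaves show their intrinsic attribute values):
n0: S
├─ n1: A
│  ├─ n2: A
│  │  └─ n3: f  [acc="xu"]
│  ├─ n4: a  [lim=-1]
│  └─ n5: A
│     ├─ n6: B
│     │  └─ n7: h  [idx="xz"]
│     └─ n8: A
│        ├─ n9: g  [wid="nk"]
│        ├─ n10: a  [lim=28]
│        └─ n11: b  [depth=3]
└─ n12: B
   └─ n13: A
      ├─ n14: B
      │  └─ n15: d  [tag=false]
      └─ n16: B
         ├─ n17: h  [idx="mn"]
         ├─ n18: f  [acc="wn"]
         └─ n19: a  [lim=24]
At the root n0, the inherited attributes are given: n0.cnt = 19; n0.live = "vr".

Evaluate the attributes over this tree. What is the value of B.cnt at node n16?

1. n0.cnt = 19  [given at root]
2. n0.live = "vr"  [given at root]
3. n1.sig = "qv"  ["qv"]
4. n2.sig = "zz"  ["zz"]
5. n3.acc = "xu"  [terminal]
6. n2.hot = true  [true]
7. n2.fin = 8  [len(f.acc) + 6]
8. n2.tag = "xuzz"  [f.acc ++ A.sig]
9. n4.lim = -1  [terminal]
10. n5.sig = "qvq"  [A₀.sig ++ "q"]
11. n6.wid = "qvqn"  [A₀.sig ++ "n"]
12. n6.fin = 17  [17]
13. n7.idx = "xz"  [terminal]
14. n6.cnt = 4  [B.fin - 13]
15. n8.sig = "qvqu"  [A₀.sig ++ "u"]
16. n9.wid = "nk"  [terminal]
17. n10.lim = 28  [terminal]
18. n11.depth = 3  [terminal]
19. n8.hot = false  [false]
20. n8.fin = 8  [b.depth + 5]
21. n8.tag = "qvqunk"  [A.sig ++ g.wid]
22. n5.hot = false  [A₁.hot == true]
23. n5.fin = 16  [B.cnt + 12]
24. n5.tag = "vr"  ["vr"]
25. n1.hot = false  [A₁.fin == A₂.fin]
26. n1.fin = 27  [a.lim + 28]
27. n1.tag = "qvvr"  [A₀.sig ++ A₂.tag]
28. n12.wid = "xvr"  ["x" ++ S.live]
29. n12.fin = -7  [A.fin - 34]
30. n13.sig = "rq"  ["rq"]
31. n14.wid = "rqu"  [A.sig ++ "u"]
32. n14.fin = 2  [len(A.sig)]
33. n15.tag = false  [terminal]
34. n14.cnt = -2  [B.fin - 4]
35. n16.wid = "nw"  ["nw"]
36. n16.fin = 29  [B₀.cnt + 31]
37. n17.idx = "mn"  [terminal]
38. n18.acc = "wn"  [terminal]
39. n19.lim = 24  [terminal]
40. n16.cnt = 26  [B.fin + a.lim - 27]
41. n13.hot = true  [B₁.cnt > 25]
42. n13.fin = 6  [B₁.cnt + B₀.cnt - 18]
43. n13.tag = "xrq"  ["x" ++ A.sig]
44. n12.cnt = 14  [14]
45. n0.depth = false  [A.hot == true]

26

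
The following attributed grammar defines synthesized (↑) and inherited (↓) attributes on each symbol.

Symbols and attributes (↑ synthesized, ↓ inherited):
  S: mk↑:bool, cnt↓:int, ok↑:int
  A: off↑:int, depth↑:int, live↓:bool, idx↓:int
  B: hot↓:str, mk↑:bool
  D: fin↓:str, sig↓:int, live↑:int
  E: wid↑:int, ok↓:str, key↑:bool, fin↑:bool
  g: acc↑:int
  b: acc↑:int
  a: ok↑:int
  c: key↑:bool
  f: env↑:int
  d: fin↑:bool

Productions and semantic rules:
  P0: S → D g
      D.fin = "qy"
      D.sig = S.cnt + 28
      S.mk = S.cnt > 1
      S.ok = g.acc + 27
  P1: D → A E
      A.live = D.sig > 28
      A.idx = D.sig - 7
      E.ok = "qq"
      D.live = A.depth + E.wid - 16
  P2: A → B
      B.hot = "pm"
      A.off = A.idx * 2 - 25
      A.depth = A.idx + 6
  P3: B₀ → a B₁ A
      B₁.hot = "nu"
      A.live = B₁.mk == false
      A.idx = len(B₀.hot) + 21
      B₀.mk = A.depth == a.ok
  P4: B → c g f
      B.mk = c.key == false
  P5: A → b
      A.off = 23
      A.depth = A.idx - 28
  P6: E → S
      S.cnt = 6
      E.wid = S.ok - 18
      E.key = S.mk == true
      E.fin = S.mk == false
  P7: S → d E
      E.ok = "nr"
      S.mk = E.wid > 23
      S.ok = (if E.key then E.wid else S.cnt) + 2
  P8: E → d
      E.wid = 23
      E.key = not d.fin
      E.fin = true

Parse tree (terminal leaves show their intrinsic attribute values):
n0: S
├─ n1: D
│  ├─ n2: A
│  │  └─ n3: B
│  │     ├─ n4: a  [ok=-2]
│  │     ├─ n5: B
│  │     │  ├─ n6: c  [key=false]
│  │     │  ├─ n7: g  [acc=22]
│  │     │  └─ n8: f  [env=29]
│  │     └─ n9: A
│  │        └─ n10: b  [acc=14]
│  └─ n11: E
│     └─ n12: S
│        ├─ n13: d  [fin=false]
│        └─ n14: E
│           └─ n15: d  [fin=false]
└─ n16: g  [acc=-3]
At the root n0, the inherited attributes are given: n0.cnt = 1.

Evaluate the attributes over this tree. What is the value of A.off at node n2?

19

1. n0.cnt = 1  [given at root]
2. n1.fin = "qy"  ["qy"]
3. n1.sig = 29  [S.cnt + 28]
4. n2.live = true  [D.sig > 28]
5. n2.idx = 22  [D.sig - 7]
6. n3.hot = "pm"  ["pm"]
7. n4.ok = -2  [terminal]
8. n5.hot = "nu"  ["nu"]
9. n6.key = false  [terminal]
10. n7.acc = 22  [terminal]
11. n8.env = 29  [terminal]
12. n5.mk = true  [c.key == false]
13. n9.live = false  [B₁.mk == false]
14. n9.idx = 23  [len(B₀.hot) + 21]
15. n10.acc = 14  [terminal]
16. n9.off = 23  [23]
17. n9.depth = -5  [A.idx - 28]
18. n3.mk = false  [A.depth == a.ok]
19. n2.off = 19  [A.idx * 2 - 25]
20. n2.depth = 28  [A.idx + 6]
21. n11.ok = "qq"  ["qq"]
22. n12.cnt = 6  [6]
23. n13.fin = false  [terminal]
24. n14.ok = "nr"  ["nr"]
25. n15.fin = false  [terminal]
26. n14.wid = 23  [23]
27. n14.key = true  [not d.fin]
28. n14.fin = true  [true]
29. n12.mk = false  [E.wid > 23]
30. n12.ok = 25  [(if E.key then E.wid else S.cnt) + 2]
31. n11.wid = 7  [S.ok - 18]
32. n11.key = false  [S.mk == true]
33. n11.fin = true  [S.mk == false]
34. n1.live = 19  [A.depth + E.wid - 16]
35. n16.acc = -3  [terminal]
36. n0.mk = false  [S.cnt > 1]
37. n0.ok = 24  [g.acc + 27]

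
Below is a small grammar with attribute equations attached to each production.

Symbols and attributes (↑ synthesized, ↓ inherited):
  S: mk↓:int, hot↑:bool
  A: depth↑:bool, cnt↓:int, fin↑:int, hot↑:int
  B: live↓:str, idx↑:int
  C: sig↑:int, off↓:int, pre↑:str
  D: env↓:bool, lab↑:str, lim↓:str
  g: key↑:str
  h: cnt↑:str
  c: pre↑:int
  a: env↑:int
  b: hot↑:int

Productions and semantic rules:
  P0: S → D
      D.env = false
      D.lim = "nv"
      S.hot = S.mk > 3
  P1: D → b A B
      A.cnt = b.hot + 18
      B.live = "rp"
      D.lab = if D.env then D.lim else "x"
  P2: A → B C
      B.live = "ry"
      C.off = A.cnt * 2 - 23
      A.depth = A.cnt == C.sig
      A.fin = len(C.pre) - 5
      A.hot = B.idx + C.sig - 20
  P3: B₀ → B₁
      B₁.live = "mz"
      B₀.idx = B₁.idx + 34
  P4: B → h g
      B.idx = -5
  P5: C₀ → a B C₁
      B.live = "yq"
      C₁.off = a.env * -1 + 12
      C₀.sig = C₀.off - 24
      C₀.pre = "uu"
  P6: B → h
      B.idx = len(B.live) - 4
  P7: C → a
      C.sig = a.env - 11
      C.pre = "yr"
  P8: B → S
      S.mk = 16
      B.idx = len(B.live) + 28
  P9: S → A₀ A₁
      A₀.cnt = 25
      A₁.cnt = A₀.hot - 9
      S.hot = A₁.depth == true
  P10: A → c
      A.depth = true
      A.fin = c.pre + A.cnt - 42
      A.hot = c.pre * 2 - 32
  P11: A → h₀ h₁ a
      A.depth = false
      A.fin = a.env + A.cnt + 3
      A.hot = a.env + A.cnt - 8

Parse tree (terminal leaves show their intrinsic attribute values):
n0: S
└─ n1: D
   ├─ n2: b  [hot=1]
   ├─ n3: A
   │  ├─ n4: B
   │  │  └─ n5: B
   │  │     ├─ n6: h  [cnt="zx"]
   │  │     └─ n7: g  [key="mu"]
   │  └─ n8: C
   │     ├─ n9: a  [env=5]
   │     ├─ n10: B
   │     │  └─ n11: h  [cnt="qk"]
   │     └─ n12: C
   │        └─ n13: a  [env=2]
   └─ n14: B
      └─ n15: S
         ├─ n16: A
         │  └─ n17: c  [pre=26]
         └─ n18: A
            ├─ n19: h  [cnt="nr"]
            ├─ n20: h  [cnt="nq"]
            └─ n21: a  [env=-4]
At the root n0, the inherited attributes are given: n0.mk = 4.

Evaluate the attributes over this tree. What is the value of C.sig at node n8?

-9

1. n0.mk = 4  [given at root]
2. n1.env = false  [false]
3. n1.lim = "nv"  ["nv"]
4. n2.hot = 1  [terminal]
5. n3.cnt = 19  [b.hot + 18]
6. n4.live = "ry"  ["ry"]
7. n5.live = "mz"  ["mz"]
8. n6.cnt = "zx"  [terminal]
9. n7.key = "mu"  [terminal]
10. n5.idx = -5  [-5]
11. n4.idx = 29  [B₁.idx + 34]
12. n8.off = 15  [A.cnt * 2 - 23]
13. n9.env = 5  [terminal]
14. n10.live = "yq"  ["yq"]
15. n11.cnt = "qk"  [terminal]
16. n10.idx = -2  [len(B.live) - 4]
17. n12.off = 7  [a.env * -1 + 12]
18. n13.env = 2  [terminal]
19. n12.sig = -9  [a.env - 11]
20. n12.pre = "yr"  ["yr"]
21. n8.sig = -9  [C₀.off - 24]
22. n8.pre = "uu"  ["uu"]
23. n3.depth = false  [A.cnt == C.sig]
24. n3.fin = -3  [len(C.pre) - 5]
25. n3.hot = 0  [B.idx + C.sig - 20]
26. n14.live = "rp"  ["rp"]
27. n15.mk = 16  [16]
28. n16.cnt = 25  [25]
29. n17.pre = 26  [terminal]
30. n16.depth = true  [true]
31. n16.fin = 9  [c.pre + A.cnt - 42]
32. n16.hot = 20  [c.pre * 2 - 32]
33. n18.cnt = 11  [A₀.hot - 9]
34. n19.cnt = "nr"  [terminal]
35. n20.cnt = "nq"  [terminal]
36. n21.env = -4  [terminal]
37. n18.depth = false  [false]
38. n18.fin = 10  [a.env + A.cnt + 3]
39. n18.hot = -1  [a.env + A.cnt - 8]
40. n15.hot = false  [A₁.depth == true]
41. n14.idx = 30  [len(B.live) + 28]
42. n1.lab = "x"  [if D.env then D.lim else "x"]
43. n0.hot = true  [S.mk > 3]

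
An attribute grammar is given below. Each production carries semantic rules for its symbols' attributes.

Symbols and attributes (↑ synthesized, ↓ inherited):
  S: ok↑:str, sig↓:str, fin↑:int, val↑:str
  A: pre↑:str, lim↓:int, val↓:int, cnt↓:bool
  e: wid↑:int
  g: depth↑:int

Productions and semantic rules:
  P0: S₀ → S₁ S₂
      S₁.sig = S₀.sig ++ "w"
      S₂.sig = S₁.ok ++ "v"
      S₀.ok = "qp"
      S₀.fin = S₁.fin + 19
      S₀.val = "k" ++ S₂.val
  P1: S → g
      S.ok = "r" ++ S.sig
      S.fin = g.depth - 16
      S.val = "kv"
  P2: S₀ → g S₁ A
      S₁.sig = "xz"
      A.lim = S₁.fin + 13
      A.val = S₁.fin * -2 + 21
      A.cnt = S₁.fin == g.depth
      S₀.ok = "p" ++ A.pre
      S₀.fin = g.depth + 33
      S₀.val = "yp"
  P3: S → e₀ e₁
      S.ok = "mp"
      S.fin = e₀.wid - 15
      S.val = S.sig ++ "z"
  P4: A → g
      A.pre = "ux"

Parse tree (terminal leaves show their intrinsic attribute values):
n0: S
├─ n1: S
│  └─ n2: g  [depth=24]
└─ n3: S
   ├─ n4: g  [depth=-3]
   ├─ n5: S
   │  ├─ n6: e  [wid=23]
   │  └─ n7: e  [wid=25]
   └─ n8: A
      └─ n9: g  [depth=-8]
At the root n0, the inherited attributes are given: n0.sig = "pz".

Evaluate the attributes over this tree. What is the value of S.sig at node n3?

"rpzwv"

1. n0.sig = "pz"  [given at root]
2. n1.sig = "pzw"  [S₀.sig ++ "w"]
3. n2.depth = 24  [terminal]
4. n1.ok = "rpzw"  ["r" ++ S.sig]
5. n1.fin = 8  [g.depth - 16]
6. n1.val = "kv"  ["kv"]
7. n3.sig = "rpzwv"  [S₁.ok ++ "v"]
8. n4.depth = -3  [terminal]
9. n5.sig = "xz"  ["xz"]
10. n6.wid = 23  [terminal]
11. n7.wid = 25  [terminal]
12. n5.ok = "mp"  ["mp"]
13. n5.fin = 8  [e₀.wid - 15]
14. n5.val = "xzz"  [S.sig ++ "z"]
15. n8.lim = 21  [S₁.fin + 13]
16. n8.val = 5  [S₁.fin * -2 + 21]
17. n8.cnt = false  [S₁.fin == g.depth]
18. n9.depth = -8  [terminal]
19. n8.pre = "ux"  ["ux"]
20. n3.ok = "pux"  ["p" ++ A.pre]
21. n3.fin = 30  [g.depth + 33]
22. n3.val = "yp"  ["yp"]
23. n0.ok = "qp"  ["qp"]
24. n0.fin = 27  [S₁.fin + 19]
25. n0.val = "kyp"  ["k" ++ S₂.val]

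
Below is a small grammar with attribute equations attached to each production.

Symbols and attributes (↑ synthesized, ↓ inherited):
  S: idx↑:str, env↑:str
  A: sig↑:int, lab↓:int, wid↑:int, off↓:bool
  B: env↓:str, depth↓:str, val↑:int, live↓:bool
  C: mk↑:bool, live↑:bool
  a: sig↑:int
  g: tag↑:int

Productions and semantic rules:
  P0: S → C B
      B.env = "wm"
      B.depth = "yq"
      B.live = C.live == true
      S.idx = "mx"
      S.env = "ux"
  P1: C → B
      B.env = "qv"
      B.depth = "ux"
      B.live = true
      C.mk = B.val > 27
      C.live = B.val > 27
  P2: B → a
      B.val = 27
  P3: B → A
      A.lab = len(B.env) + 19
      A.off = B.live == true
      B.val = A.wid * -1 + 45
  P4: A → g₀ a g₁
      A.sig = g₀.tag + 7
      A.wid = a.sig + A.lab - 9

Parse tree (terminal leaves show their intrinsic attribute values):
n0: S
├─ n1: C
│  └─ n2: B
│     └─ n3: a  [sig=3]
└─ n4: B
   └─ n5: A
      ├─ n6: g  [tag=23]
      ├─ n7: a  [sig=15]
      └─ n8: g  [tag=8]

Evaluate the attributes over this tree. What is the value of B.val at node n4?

18

1. n2.env = "qv"  ["qv"]
2. n2.depth = "ux"  ["ux"]
3. n2.live = true  [true]
4. n3.sig = 3  [terminal]
5. n2.val = 27  [27]
6. n1.mk = false  [B.val > 27]
7. n1.live = false  [B.val > 27]
8. n4.env = "wm"  ["wm"]
9. n4.depth = "yq"  ["yq"]
10. n4.live = false  [C.live == true]
11. n5.lab = 21  [len(B.env) + 19]
12. n5.off = false  [B.live == true]
13. n6.tag = 23  [terminal]
14. n7.sig = 15  [terminal]
15. n8.tag = 8  [terminal]
16. n5.sig = 30  [g₀.tag + 7]
17. n5.wid = 27  [a.sig + A.lab - 9]
18. n4.val = 18  [A.wid * -1 + 45]
19. n0.idx = "mx"  ["mx"]
20. n0.env = "ux"  ["ux"]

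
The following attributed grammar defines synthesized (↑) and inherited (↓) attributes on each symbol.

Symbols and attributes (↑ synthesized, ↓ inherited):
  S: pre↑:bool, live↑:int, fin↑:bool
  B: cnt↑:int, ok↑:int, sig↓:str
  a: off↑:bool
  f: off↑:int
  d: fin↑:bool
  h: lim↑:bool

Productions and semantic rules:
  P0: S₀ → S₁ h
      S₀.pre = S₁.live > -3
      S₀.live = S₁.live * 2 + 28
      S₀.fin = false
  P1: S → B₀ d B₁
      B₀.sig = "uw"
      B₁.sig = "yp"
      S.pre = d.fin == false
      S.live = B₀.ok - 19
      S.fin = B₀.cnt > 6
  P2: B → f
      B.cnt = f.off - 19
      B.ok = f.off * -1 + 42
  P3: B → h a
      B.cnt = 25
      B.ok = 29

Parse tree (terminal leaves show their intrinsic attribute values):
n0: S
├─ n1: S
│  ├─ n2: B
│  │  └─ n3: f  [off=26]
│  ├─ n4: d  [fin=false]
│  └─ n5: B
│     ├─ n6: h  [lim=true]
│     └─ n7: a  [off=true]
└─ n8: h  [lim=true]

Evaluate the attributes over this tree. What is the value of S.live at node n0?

22

1. n2.sig = "uw"  ["uw"]
2. n3.off = 26  [terminal]
3. n2.cnt = 7  [f.off - 19]
4. n2.ok = 16  [f.off * -1 + 42]
5. n4.fin = false  [terminal]
6. n5.sig = "yp"  ["yp"]
7. n6.lim = true  [terminal]
8. n7.off = true  [terminal]
9. n5.cnt = 25  [25]
10. n5.ok = 29  [29]
11. n1.pre = true  [d.fin == false]
12. n1.live = -3  [B₀.ok - 19]
13. n1.fin = true  [B₀.cnt > 6]
14. n8.lim = true  [terminal]
15. n0.pre = false  [S₁.live > -3]
16. n0.live = 22  [S₁.live * 2 + 28]
17. n0.fin = false  [false]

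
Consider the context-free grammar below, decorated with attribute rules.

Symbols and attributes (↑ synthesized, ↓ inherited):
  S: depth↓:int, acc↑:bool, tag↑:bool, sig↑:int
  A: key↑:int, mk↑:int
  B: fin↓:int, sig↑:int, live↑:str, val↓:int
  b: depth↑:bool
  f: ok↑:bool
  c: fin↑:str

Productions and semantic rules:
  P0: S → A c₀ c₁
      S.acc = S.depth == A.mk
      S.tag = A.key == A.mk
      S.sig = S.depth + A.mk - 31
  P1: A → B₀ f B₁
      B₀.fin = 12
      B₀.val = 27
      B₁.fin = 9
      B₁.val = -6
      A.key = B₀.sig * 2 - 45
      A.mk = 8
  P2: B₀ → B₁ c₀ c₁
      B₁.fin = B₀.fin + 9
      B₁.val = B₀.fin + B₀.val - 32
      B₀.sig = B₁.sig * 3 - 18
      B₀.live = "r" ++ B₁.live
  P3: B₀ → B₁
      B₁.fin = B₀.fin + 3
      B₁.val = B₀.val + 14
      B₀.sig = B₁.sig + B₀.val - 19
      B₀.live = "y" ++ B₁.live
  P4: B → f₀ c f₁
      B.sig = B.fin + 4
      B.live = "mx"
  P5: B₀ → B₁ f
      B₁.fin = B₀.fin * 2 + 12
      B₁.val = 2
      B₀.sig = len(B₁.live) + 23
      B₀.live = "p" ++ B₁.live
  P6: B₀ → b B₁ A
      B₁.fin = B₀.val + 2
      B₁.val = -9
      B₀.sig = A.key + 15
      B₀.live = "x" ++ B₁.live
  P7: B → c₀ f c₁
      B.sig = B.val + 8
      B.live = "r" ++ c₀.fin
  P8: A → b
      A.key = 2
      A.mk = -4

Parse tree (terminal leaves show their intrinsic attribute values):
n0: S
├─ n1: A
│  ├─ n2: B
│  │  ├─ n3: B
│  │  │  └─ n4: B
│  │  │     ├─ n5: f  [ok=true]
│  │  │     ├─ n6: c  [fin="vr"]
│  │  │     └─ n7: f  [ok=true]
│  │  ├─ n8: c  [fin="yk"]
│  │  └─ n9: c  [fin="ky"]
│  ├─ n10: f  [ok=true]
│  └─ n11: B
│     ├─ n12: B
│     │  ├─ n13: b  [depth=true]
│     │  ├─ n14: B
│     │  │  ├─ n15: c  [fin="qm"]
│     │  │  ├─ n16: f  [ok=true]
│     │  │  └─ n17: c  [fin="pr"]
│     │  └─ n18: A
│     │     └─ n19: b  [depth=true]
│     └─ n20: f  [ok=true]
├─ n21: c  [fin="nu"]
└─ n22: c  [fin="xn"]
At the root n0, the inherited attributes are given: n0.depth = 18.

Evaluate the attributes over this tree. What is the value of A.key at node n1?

15

1. n0.depth = 18  [given at root]
2. n2.fin = 12  [12]
3. n2.val = 27  [27]
4. n3.fin = 21  [B₀.fin + 9]
5. n3.val = 7  [B₀.fin + B₀.val - 32]
6. n4.fin = 24  [B₀.fin + 3]
7. n4.val = 21  [B₀.val + 14]
8. n5.ok = true  [terminal]
9. n6.fin = "vr"  [terminal]
10. n7.ok = true  [terminal]
11. n4.sig = 28  [B.fin + 4]
12. n4.live = "mx"  ["mx"]
13. n3.sig = 16  [B₁.sig + B₀.val - 19]
14. n3.live = "ymx"  ["y" ++ B₁.live]
15. n8.fin = "yk"  [terminal]
16. n9.fin = "ky"  [terminal]
17. n2.sig = 30  [B₁.sig * 3 - 18]
18. n2.live = "rymx"  ["r" ++ B₁.live]
19. n10.ok = true  [terminal]
20. n11.fin = 9  [9]
21. n11.val = -6  [-6]
22. n12.fin = 30  [B₀.fin * 2 + 12]
23. n12.val = 2  [2]
24. n13.depth = true  [terminal]
25. n14.fin = 4  [B₀.val + 2]
26. n14.val = -9  [-9]
27. n15.fin = "qm"  [terminal]
28. n16.ok = true  [terminal]
29. n17.fin = "pr"  [terminal]
30. n14.sig = -1  [B.val + 8]
31. n14.live = "rqm"  ["r" ++ c₀.fin]
32. n19.depth = true  [terminal]
33. n18.key = 2  [2]
34. n18.mk = -4  [-4]
35. n12.sig = 17  [A.key + 15]
36. n12.live = "xrqm"  ["x" ++ B₁.live]
37. n20.ok = true  [terminal]
38. n11.sig = 27  [len(B₁.live) + 23]
39. n11.live = "pxrqm"  ["p" ++ B₁.live]
40. n1.key = 15  [B₀.sig * 2 - 45]
41. n1.mk = 8  [8]
42. n21.fin = "nu"  [terminal]
43. n22.fin = "xn"  [terminal]
44. n0.acc = false  [S.depth == A.mk]
45. n0.tag = false  [A.key == A.mk]
46. n0.sig = -5  [S.depth + A.mk - 31]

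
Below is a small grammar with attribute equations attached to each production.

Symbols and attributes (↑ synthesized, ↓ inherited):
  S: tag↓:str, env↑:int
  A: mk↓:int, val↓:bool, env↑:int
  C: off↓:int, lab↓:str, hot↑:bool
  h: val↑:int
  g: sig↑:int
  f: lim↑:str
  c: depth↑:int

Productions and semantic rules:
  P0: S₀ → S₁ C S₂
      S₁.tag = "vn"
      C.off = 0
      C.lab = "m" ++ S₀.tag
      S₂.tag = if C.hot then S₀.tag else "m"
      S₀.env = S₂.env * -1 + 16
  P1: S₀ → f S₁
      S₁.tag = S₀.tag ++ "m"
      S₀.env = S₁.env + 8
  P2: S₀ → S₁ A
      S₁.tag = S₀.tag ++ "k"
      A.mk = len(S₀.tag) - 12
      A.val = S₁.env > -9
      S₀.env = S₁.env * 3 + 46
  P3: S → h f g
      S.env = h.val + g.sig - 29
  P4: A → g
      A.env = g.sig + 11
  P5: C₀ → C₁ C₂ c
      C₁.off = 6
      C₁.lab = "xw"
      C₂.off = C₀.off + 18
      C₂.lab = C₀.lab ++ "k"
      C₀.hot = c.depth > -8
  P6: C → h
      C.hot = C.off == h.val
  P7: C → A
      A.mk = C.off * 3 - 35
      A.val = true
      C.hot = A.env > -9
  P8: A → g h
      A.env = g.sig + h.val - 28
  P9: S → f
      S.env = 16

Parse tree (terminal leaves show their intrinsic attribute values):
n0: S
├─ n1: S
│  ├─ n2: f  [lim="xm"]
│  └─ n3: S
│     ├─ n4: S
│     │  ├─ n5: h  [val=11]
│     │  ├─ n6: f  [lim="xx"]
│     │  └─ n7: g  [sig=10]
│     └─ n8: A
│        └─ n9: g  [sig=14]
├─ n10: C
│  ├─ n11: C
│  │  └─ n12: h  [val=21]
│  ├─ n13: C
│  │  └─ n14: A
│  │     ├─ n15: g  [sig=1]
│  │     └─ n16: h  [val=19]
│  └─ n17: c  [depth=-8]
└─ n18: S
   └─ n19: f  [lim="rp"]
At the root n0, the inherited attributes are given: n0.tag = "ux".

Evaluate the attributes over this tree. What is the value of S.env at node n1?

30

1. n0.tag = "ux"  [given at root]
2. n1.tag = "vn"  ["vn"]
3. n2.lim = "xm"  [terminal]
4. n3.tag = "vnm"  [S₀.tag ++ "m"]
5. n4.tag = "vnmk"  [S₀.tag ++ "k"]
6. n5.val = 11  [terminal]
7. n6.lim = "xx"  [terminal]
8. n7.sig = 10  [terminal]
9. n4.env = -8  [h.val + g.sig - 29]
10. n8.mk = -9  [len(S₀.tag) - 12]
11. n8.val = true  [S₁.env > -9]
12. n9.sig = 14  [terminal]
13. n8.env = 25  [g.sig + 11]
14. n3.env = 22  [S₁.env * 3 + 46]
15. n1.env = 30  [S₁.env + 8]
16. n10.off = 0  [0]
17. n10.lab = "mux"  ["m" ++ S₀.tag]
18. n11.off = 6  [6]
19. n11.lab = "xw"  ["xw"]
20. n12.val = 21  [terminal]
21. n11.hot = false  [C.off == h.val]
22. n13.off = 18  [C₀.off + 18]
23. n13.lab = "muxk"  [C₀.lab ++ "k"]
24. n14.mk = 19  [C.off * 3 - 35]
25. n14.val = true  [true]
26. n15.sig = 1  [terminal]
27. n16.val = 19  [terminal]
28. n14.env = -8  [g.sig + h.val - 28]
29. n13.hot = true  [A.env > -9]
30. n17.depth = -8  [terminal]
31. n10.hot = false  [c.depth > -8]
32. n18.tag = "m"  [if C.hot then S₀.tag else "m"]
33. n19.lim = "rp"  [terminal]
34. n18.env = 16  [16]
35. n0.env = 0  [S₂.env * -1 + 16]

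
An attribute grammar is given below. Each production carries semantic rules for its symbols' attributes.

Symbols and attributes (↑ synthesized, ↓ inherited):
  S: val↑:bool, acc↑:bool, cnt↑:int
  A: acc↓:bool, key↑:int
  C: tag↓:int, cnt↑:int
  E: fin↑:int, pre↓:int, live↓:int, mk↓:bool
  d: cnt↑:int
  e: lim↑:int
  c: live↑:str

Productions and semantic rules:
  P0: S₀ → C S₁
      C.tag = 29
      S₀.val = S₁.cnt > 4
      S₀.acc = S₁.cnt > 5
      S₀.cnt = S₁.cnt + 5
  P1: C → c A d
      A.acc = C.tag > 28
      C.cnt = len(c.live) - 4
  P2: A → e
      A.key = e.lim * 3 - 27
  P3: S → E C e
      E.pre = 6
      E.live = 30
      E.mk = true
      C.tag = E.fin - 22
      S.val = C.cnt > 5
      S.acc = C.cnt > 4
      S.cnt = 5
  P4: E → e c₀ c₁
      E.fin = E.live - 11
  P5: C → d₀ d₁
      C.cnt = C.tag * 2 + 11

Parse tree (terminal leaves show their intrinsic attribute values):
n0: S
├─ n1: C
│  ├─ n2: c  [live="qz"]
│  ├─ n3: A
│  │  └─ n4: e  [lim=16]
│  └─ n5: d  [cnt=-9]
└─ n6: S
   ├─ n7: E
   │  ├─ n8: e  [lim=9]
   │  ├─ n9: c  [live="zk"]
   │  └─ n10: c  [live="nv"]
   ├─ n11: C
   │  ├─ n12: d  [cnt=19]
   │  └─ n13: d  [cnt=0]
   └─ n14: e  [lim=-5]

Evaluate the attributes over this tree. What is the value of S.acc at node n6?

true

1. n1.tag = 29  [29]
2. n2.live = "qz"  [terminal]
3. n3.acc = true  [C.tag > 28]
4. n4.lim = 16  [terminal]
5. n3.key = 21  [e.lim * 3 - 27]
6. n5.cnt = -9  [terminal]
7. n1.cnt = -2  [len(c.live) - 4]
8. n7.pre = 6  [6]
9. n7.live = 30  [30]
10. n7.mk = true  [true]
11. n8.lim = 9  [terminal]
12. n9.live = "zk"  [terminal]
13. n10.live = "nv"  [terminal]
14. n7.fin = 19  [E.live - 11]
15. n11.tag = -3  [E.fin - 22]
16. n12.cnt = 19  [terminal]
17. n13.cnt = 0  [terminal]
18. n11.cnt = 5  [C.tag * 2 + 11]
19. n14.lim = -5  [terminal]
20. n6.val = false  [C.cnt > 5]
21. n6.acc = true  [C.cnt > 4]
22. n6.cnt = 5  [5]
23. n0.val = true  [S₁.cnt > 4]
24. n0.acc = false  [S₁.cnt > 5]
25. n0.cnt = 10  [S₁.cnt + 5]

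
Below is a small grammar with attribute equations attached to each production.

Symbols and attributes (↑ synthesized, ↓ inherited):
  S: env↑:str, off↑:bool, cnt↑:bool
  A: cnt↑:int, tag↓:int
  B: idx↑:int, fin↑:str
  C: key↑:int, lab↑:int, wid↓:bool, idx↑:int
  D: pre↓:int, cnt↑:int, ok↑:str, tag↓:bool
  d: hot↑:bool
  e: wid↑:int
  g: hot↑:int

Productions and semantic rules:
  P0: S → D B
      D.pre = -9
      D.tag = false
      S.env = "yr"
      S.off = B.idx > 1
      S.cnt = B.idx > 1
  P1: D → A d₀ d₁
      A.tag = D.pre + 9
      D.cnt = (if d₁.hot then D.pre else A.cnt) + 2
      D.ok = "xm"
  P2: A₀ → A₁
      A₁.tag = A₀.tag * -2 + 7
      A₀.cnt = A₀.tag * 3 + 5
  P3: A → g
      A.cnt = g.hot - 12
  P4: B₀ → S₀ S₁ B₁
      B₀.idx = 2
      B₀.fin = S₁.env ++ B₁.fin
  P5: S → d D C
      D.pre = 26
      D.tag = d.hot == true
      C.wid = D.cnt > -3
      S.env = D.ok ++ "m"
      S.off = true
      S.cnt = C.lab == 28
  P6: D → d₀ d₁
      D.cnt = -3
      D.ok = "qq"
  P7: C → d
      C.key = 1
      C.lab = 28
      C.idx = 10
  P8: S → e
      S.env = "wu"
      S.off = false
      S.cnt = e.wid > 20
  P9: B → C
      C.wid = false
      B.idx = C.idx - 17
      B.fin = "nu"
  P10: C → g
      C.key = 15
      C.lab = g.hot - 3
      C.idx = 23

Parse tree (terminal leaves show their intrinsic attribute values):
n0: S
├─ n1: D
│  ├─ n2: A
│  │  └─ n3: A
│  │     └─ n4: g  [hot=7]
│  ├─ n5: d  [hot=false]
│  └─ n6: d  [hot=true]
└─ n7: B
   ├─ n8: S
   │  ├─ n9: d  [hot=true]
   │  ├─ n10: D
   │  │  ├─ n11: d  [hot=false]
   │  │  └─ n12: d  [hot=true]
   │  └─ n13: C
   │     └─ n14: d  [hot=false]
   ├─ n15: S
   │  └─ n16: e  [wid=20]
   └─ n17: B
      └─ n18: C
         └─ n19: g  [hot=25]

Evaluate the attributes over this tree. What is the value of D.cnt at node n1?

1. n1.pre = -9  [-9]
2. n1.tag = false  [false]
3. n2.tag = 0  [D.pre + 9]
4. n3.tag = 7  [A₀.tag * -2 + 7]
5. n4.hot = 7  [terminal]
6. n3.cnt = -5  [g.hot - 12]
7. n2.cnt = 5  [A₀.tag * 3 + 5]
8. n5.hot = false  [terminal]
9. n6.hot = true  [terminal]
10. n1.cnt = -7  [(if d₁.hot then D.pre else A.cnt) + 2]
11. n1.ok = "xm"  ["xm"]
12. n9.hot = true  [terminal]
13. n10.pre = 26  [26]
14. n10.tag = true  [d.hot == true]
15. n11.hot = false  [terminal]
16. n12.hot = true  [terminal]
17. n10.cnt = -3  [-3]
18. n10.ok = "qq"  ["qq"]
19. n13.wid = false  [D.cnt > -3]
20. n14.hot = false  [terminal]
21. n13.key = 1  [1]
22. n13.lab = 28  [28]
23. n13.idx = 10  [10]
24. n8.env = "qqm"  [D.ok ++ "m"]
25. n8.off = true  [true]
26. n8.cnt = true  [C.lab == 28]
27. n16.wid = 20  [terminal]
28. n15.env = "wu"  ["wu"]
29. n15.off = false  [false]
30. n15.cnt = false  [e.wid > 20]
31. n18.wid = false  [false]
32. n19.hot = 25  [terminal]
33. n18.key = 15  [15]
34. n18.lab = 22  [g.hot - 3]
35. n18.idx = 23  [23]
36. n17.idx = 6  [C.idx - 17]
37. n17.fin = "nu"  ["nu"]
38. n7.idx = 2  [2]
39. n7.fin = "wunu"  [S₁.env ++ B₁.fin]
40. n0.env = "yr"  ["yr"]
41. n0.off = true  [B.idx > 1]
42. n0.cnt = true  [B.idx > 1]

-7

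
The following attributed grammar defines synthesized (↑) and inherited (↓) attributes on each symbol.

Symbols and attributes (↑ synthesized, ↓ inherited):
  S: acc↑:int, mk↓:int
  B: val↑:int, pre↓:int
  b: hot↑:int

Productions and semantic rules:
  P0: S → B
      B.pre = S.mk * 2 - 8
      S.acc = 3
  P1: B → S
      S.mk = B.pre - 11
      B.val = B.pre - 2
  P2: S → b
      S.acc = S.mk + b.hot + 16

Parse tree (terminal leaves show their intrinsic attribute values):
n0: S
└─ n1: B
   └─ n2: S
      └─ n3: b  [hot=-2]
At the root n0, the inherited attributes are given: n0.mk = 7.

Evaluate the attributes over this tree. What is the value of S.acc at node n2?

1. n0.mk = 7  [given at root]
2. n1.pre = 6  [S.mk * 2 - 8]
3. n2.mk = -5  [B.pre - 11]
4. n3.hot = -2  [terminal]
5. n2.acc = 9  [S.mk + b.hot + 16]
6. n1.val = 4  [B.pre - 2]
7. n0.acc = 3  [3]

9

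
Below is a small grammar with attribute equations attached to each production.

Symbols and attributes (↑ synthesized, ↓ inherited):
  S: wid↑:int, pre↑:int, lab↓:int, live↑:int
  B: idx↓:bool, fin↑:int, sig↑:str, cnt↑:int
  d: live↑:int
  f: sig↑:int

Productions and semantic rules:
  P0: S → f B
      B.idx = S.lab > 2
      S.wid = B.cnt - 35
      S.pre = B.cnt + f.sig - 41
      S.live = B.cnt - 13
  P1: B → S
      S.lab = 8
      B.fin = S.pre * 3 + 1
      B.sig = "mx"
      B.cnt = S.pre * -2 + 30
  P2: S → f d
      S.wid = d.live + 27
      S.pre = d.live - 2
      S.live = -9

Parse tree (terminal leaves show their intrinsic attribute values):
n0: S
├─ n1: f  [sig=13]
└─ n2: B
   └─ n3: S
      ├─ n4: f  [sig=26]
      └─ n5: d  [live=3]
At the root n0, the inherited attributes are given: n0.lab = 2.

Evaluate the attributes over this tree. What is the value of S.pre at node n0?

0

1. n0.lab = 2  [given at root]
2. n1.sig = 13  [terminal]
3. n2.idx = false  [S.lab > 2]
4. n3.lab = 8  [8]
5. n4.sig = 26  [terminal]
6. n5.live = 3  [terminal]
7. n3.wid = 30  [d.live + 27]
8. n3.pre = 1  [d.live - 2]
9. n3.live = -9  [-9]
10. n2.fin = 4  [S.pre * 3 + 1]
11. n2.sig = "mx"  ["mx"]
12. n2.cnt = 28  [S.pre * -2 + 30]
13. n0.wid = -7  [B.cnt - 35]
14. n0.pre = 0  [B.cnt + f.sig - 41]
15. n0.live = 15  [B.cnt - 13]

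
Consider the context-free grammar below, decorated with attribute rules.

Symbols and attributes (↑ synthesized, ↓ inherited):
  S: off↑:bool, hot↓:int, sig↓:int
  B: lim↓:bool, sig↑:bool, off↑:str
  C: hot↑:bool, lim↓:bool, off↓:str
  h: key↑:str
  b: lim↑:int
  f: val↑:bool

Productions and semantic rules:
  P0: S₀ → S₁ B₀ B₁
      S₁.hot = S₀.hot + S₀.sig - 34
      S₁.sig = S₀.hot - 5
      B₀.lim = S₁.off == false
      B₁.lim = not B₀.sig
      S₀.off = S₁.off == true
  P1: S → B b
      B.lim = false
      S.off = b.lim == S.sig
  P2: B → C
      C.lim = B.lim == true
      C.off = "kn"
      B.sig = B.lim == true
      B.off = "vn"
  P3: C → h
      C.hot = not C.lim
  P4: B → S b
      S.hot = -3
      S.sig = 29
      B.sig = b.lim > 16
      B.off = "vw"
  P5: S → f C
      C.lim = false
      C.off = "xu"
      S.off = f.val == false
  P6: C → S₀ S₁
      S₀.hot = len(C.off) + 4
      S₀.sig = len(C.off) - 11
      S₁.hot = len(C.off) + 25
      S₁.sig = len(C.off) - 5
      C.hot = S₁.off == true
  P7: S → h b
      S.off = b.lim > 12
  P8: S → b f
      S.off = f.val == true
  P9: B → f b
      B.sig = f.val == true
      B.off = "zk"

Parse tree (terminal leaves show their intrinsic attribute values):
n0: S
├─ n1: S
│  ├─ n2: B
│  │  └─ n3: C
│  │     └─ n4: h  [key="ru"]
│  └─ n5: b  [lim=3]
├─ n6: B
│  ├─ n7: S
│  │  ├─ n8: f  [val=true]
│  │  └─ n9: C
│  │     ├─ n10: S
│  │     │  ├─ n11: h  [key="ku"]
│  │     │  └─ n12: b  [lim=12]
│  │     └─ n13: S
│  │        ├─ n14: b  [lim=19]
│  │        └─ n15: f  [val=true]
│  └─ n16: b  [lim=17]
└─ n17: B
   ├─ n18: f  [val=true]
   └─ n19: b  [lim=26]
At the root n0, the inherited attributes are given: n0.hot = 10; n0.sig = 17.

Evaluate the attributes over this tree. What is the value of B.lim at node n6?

true

1. n0.hot = 10  [given at root]
2. n0.sig = 17  [given at root]
3. n1.hot = -7  [S₀.hot + S₀.sig - 34]
4. n1.sig = 5  [S₀.hot - 5]
5. n2.lim = false  [false]
6. n3.lim = false  [B.lim == true]
7. n3.off = "kn"  ["kn"]
8. n4.key = "ru"  [terminal]
9. n3.hot = true  [not C.lim]
10. n2.sig = false  [B.lim == true]
11. n2.off = "vn"  ["vn"]
12. n5.lim = 3  [terminal]
13. n1.off = false  [b.lim == S.sig]
14. n6.lim = true  [S₁.off == false]
15. n7.hot = -3  [-3]
16. n7.sig = 29  [29]
17. n8.val = true  [terminal]
18. n9.lim = false  [false]
19. n9.off = "xu"  ["xu"]
20. n10.hot = 6  [len(C.off) + 4]
21. n10.sig = -9  [len(C.off) - 11]
22. n11.key = "ku"  [terminal]
23. n12.lim = 12  [terminal]
24. n10.off = false  [b.lim > 12]
25. n13.hot = 27  [len(C.off) + 25]
26. n13.sig = -3  [len(C.off) - 5]
27. n14.lim = 19  [terminal]
28. n15.val = true  [terminal]
29. n13.off = true  [f.val == true]
30. n9.hot = true  [S₁.off == true]
31. n7.off = false  [f.val == false]
32. n16.lim = 17  [terminal]
33. n6.sig = true  [b.lim > 16]
34. n6.off = "vw"  ["vw"]
35. n17.lim = false  [not B₀.sig]
36. n18.val = true  [terminal]
37. n19.lim = 26  [terminal]
38. n17.sig = true  [f.val == true]
39. n17.off = "zk"  ["zk"]
40. n0.off = false  [S₁.off == true]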